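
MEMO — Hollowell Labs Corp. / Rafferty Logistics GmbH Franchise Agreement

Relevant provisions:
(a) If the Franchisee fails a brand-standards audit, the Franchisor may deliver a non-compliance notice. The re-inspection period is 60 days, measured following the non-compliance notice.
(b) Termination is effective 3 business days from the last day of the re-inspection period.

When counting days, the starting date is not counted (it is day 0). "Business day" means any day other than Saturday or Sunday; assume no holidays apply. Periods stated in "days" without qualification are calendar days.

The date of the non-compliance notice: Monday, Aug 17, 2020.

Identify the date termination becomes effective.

Oct 21, 2020

The last day of the re-inspection period: Aug 17, 2020 + 60 days = Oct 16, 2020.
From Friday, Oct 16, 2020, 3 business days (Oct 19, Oct 20, Oct 21, skipping weekends) brings us to Wednesday, Oct 21, 2020, which is the date termination becomes effective.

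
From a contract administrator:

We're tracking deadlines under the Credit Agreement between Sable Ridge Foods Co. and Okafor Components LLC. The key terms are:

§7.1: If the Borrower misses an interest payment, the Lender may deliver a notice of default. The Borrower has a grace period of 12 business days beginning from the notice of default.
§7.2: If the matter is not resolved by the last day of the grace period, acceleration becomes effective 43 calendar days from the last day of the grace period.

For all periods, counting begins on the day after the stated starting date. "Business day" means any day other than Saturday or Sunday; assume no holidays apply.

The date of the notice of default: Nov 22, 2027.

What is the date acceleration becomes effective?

From Monday, Nov 22, 2027, 12 business days (Nov 23, Nov 24, Nov 25, Nov 26, …, Dec 6, Dec 7, Dec 8, skipping weekends) brings us to Wednesday, Dec 8, 2027, which is the last day of the grace period.
Adding 43 calendar days to Dec 8, 2027 gives Jan 20, 2028, which is the date acceleration becomes effective.

Jan 20, 2028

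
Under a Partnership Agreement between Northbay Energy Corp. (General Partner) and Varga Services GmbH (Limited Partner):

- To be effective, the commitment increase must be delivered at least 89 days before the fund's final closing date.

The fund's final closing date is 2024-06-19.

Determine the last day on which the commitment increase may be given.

2024-03-22

Counting back 89 calendar days from 2024-06-19 gives 2024-03-22.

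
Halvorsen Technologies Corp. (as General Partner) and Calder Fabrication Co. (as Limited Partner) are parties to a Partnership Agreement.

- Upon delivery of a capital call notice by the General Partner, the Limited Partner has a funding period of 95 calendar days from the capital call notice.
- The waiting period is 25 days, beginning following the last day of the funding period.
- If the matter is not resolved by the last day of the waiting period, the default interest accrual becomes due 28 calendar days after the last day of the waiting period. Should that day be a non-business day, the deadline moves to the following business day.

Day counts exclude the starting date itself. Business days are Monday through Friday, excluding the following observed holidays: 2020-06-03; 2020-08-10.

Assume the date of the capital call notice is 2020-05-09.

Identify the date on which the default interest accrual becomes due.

2020-10-05

Adding 95 calendar days to 2020-05-09 gives 2020-08-12, which is the last day of the funding period.
Adding 25 calendar days to 2020-08-12 gives 2020-09-06, which is the last day of the waiting period.
Adding 28 calendar days to 2020-09-06 gives 2020-10-04, which is the date on which the default interest accrual becomes due. That falls on a Sunday, so it rolls to the next business day, Monday, 2020-10-05.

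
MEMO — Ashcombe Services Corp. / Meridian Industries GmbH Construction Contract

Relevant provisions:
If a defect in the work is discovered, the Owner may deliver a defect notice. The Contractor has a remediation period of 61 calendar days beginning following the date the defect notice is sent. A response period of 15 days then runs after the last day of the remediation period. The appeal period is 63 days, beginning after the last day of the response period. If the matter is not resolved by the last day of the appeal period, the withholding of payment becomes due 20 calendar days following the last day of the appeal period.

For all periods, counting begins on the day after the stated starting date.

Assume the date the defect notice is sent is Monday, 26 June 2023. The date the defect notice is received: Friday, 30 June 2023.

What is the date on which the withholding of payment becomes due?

The last day of the remediation period: 61 calendar days after 26 June 2023 is 26 August 2023.
The last day of the response period: 15 calendar days after 26 August 2023 is 10 September 2023.
Adding 63 calendar days to 10 September 2023 gives 12 November 2023, which is the last day of the appeal period.
Adding 20 calendar days to 12 November 2023 gives 2 December 2023, which is the date on which the withholding of payment becomes due.

2 December 2023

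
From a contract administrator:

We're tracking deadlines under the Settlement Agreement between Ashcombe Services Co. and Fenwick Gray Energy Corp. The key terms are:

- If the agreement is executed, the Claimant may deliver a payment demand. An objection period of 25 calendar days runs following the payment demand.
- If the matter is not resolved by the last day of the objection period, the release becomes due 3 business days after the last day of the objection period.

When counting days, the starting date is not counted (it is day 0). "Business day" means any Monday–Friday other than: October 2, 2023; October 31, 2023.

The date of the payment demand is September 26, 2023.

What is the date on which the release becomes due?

Adding 25 calendar days to September 26, 2023 gives October 21, 2023, which is the last day of the objection period.
From Saturday, October 21, 2023, 3 business days (Oct 23, Oct 24, Oct 25, skipping weekends) brings us to Wednesday, October 25, 2023, which is the date on which the release becomes due.

October 25, 2023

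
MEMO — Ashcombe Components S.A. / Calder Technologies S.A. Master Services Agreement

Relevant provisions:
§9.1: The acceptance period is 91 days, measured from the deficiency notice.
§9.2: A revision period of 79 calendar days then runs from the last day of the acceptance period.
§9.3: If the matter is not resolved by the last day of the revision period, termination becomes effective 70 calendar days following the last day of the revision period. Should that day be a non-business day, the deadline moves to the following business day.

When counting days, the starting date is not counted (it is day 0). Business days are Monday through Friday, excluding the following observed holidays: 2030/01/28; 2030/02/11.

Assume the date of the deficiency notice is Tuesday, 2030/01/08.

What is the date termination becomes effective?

2030/09/05

The last day of the acceptance period: 2030/01/08 + 91 days = 2030/04/09.
The last day of the revision period: 2030/04/09 + 79 days = 2030/06/27.
The date termination becomes effective: 70 calendar days after 2030/06/27 is 2030/09/05. 2030/09/05 is a Thursday and is not a listed holiday, so no roll-forward applies.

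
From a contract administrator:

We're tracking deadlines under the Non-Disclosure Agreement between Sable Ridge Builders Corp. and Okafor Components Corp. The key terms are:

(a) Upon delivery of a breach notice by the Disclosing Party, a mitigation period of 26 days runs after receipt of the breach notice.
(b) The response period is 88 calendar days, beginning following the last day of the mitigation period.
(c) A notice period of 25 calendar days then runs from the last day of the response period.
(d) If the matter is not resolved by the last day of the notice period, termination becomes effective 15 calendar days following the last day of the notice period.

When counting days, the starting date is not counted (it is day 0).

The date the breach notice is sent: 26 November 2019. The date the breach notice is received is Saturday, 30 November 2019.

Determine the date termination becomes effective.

2 May 2020

The last day of the mitigation period: 30 November 2019 + 26 days = 26 December 2019.
The last day of the response period: 88 calendar days after 26 December 2019 is 23 March 2020.
Adding 25 calendar days to 23 March 2020 gives 17 April 2020, which is the last day of the notice period.
The date termination becomes effective: 15 calendar days after 17 April 2020 is 2 May 2020.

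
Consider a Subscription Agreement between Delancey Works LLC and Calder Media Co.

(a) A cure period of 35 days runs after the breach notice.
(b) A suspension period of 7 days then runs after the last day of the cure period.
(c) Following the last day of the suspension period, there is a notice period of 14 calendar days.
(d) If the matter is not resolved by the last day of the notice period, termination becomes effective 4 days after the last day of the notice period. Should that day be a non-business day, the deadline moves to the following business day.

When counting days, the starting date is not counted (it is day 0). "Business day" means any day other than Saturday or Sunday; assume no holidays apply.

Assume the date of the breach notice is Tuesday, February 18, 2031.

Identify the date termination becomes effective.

The last day of the cure period: 35 calendar days after February 18, 2031 is March 25, 2031.
The last day of the suspension period: 7 calendar days after March 25, 2031 is April 1, 2031.
The last day of the notice period: April 1, 2031 + 14 days = April 15, 2031.
The date termination becomes effective: 4 calendar days after April 15, 2031 is April 19, 2031. That falls on a Saturday, so it rolls to the next business day, Monday, April 21, 2031.

April 21, 2031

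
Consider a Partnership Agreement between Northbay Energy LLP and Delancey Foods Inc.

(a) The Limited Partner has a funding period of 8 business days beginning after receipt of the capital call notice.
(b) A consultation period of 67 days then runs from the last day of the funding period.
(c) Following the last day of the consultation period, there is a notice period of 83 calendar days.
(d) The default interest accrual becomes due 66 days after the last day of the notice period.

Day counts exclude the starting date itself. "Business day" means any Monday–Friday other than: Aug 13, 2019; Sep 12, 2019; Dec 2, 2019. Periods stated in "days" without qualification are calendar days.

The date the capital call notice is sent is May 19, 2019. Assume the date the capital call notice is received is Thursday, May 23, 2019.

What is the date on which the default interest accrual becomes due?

Jan 6, 2020

The last day of the funding period: counting 8 business days from Thursday, May 23, 2019 (May 24, May 27, May 28, May 29, May 30, May 31, Jun 3, Jun 4, skipping weekends) reaches Tuesday, Jun 4, 2019.
The last day of the consultation period: 67 calendar days after Jun 4, 2019 is Aug 10, 2019.
The last day of the notice period: Aug 10, 2019 + 83 days = Nov 1, 2019.
Adding 66 calendar days to Nov 1, 2019 gives Jan 6, 2020, which is the date on which the default interest accrual becomes due.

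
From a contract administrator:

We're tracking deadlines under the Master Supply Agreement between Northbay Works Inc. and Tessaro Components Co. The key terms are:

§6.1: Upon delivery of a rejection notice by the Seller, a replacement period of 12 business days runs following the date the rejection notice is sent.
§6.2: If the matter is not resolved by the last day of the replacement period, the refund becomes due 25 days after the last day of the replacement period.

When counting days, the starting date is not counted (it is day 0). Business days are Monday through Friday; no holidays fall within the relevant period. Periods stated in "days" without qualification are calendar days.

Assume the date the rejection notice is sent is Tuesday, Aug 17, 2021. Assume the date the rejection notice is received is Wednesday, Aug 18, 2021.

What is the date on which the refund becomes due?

Sep 27, 2021

The last day of the replacement period: counting 12 business days from Tuesday, Aug 17, 2021 (Aug 18, Aug 19, Aug 20, Aug 23, …, Aug 31, Sep 1, Sep 2, skipping weekends) reaches Thursday, Sep 2, 2021.
The date on which the refund becomes due: Sep 2, 2021 + 25 days = Sep 27, 2021.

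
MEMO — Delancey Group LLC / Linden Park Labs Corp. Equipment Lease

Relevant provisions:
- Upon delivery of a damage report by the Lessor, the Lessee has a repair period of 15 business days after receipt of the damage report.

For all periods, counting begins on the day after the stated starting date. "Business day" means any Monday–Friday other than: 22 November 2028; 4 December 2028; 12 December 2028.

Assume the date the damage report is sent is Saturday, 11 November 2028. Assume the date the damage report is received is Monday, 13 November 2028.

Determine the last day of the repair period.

6 December 2028

From Monday, 13 November 2028, 15 business days (Nov 14, Nov 15, Nov 16, Nov 17, …, Dec 1, Dec 5, Dec 6, skipping weekends and the listed holidays on Nov 22, Dec 4) brings us to Wednesday, 6 December 2028, which is the last day of the repair period.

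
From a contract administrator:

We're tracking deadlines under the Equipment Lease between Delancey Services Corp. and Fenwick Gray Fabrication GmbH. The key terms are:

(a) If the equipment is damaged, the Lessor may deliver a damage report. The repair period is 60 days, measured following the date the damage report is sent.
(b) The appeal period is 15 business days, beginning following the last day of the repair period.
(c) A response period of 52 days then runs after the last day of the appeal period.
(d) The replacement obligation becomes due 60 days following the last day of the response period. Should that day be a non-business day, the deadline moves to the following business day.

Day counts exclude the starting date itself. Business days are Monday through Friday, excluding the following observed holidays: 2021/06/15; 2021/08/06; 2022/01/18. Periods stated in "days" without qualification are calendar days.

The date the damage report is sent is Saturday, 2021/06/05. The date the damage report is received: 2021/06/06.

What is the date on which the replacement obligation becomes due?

The last day of the repair period: 60 calendar days after 2021/06/05 is 2021/08/04.
The last day of the appeal period: counting 15 business days from Wednesday, 2021/08/04 (Aug 5, Aug 9, Aug 10, Aug 11, …, Aug 24, Aug 25, Aug 26, skipping weekends and the listed holiday on Aug 6) reaches Thursday, 2021/08/26.
The last day of the response period: 2021/08/26 + 52 days = 2021/10/17.
Adding 60 calendar days to 2021/10/17 gives 2021/12/16, which is the date on which the replacement obligation becomes due. 2021/12/16 is a Thursday and is not a listed holiday, so no roll-forward applies.

2021/12/16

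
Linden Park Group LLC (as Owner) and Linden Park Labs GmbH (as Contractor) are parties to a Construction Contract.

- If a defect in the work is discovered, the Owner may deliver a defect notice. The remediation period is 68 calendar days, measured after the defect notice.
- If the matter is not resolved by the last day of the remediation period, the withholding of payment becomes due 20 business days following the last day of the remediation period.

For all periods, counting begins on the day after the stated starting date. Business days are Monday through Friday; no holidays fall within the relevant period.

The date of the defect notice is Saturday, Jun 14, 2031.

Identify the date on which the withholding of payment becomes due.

Sep 18, 2031

The last day of the remediation period: 68 calendar days after Jun 14, 2031 is Aug 21, 2031.
From Thursday, Aug 21, 2031, 20 business days (Aug 22, Aug 25, Aug 26, Aug 27, …, Sep 16, Sep 17, Sep 18, skipping weekends) brings us to Thursday, Sep 18, 2031, which is the date on which the withholding of payment becomes due.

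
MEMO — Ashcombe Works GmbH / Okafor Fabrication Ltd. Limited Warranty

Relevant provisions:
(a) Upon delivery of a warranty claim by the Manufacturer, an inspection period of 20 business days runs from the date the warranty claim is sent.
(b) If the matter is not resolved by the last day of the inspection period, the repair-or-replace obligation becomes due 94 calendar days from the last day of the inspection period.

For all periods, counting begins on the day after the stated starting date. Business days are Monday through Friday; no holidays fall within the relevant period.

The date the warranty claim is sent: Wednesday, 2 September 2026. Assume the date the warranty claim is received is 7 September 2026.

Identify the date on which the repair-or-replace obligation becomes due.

2 January 2027

The last day of the inspection period: counting 20 business days from Wednesday, 2 September 2026 (Sep 3, Sep 4, Sep 7, Sep 8, …, Sep 28, Sep 29, Sep 30, skipping weekends) reaches Wednesday, 30 September 2026.
The date on which the repair-or-replace obligation becomes due: 94 calendar days after 30 September 2026 is 2 January 2027.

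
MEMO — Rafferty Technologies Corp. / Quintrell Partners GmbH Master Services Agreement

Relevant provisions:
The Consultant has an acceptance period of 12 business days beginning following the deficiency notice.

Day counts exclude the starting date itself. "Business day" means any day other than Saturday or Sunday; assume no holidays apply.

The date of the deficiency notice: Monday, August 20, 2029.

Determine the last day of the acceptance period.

September 5, 2029

The last day of the acceptance period: 12 business days after Monday, August 20, 2029, skipping weekends — Aug 21, Aug 22, Aug 23, Aug 24, …, Sep 3, Sep 4, Sep 5 — lands on Wednesday, September 5, 2029.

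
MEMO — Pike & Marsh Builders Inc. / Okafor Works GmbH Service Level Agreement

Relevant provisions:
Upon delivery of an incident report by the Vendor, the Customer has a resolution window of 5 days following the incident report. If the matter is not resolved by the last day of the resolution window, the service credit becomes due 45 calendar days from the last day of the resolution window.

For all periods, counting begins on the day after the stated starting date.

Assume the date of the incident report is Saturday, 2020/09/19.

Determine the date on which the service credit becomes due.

2020/11/08

The last day of the resolution window: 5 calendar days after 2020/09/19 is 2020/09/24.
Adding 45 calendar days to 2020/09/24 gives 2020/11/08, which is the date on which the service credit becomes due.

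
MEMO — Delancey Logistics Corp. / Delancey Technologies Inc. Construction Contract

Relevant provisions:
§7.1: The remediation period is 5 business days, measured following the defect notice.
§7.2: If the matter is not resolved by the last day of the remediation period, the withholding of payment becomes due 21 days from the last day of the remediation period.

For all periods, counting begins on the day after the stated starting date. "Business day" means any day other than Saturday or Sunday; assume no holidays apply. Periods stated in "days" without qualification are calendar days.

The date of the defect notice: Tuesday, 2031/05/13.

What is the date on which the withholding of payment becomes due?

2031/06/10

The last day of the remediation period: 5 business days after Tuesday, 2031/05/13, skipping weekends — May 14, May 15, May 16, May 19, May 20 — lands on Tuesday, 2031/05/20.
Adding 21 calendar days to 2031/05/20 gives 2031/06/10, which is the date on which the withholding of payment becomes due.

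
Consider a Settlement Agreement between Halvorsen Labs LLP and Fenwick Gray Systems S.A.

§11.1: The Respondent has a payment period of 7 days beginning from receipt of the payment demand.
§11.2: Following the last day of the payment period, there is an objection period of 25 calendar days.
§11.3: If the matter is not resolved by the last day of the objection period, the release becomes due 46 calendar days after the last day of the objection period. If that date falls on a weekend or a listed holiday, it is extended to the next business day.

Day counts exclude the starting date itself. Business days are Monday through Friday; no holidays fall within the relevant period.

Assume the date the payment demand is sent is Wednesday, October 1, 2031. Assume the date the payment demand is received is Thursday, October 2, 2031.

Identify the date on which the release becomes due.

December 19, 2031

The last day of the payment period: October 2, 2031 + 7 days = October 9, 2031.
The last day of the objection period: 25 calendar days after October 9, 2031 is November 3, 2031.
Adding 46 calendar days to November 3, 2031 gives December 19, 2031, which is the date on which the release becomes due. December 19, 2031 is a Friday, so no roll-forward applies.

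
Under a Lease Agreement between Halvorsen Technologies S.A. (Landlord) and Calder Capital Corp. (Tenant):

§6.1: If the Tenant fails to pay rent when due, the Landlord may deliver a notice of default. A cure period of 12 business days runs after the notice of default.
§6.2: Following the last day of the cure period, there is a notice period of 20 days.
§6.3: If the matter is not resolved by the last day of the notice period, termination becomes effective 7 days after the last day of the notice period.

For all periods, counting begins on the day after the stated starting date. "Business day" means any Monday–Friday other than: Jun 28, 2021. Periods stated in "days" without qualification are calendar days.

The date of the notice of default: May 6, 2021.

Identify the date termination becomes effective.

Jun 20, 2021

From Thursday, May 6, 2021, 12 business days (May 7, May 10, May 11, May 12, …, May 20, May 21, May 24, skipping weekends) brings us to Monday, May 24, 2021, which is the last day of the cure period.
The last day of the notice period: May 24, 2021 + 20 days = Jun 13, 2021.
Adding 7 calendar days to Jun 13, 2021 gives Jun 20, 2021, which is the date termination becomes effective.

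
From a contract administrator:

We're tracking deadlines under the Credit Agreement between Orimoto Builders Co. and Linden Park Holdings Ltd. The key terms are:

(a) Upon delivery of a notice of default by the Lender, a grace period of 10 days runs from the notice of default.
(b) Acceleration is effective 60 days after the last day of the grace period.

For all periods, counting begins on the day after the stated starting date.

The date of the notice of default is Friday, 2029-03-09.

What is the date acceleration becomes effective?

The last day of the grace period: 2029-03-09 + 10 days = 2029-03-19.
The date acceleration becomes effective: 60 calendar days after 2029-03-19 is 2029-05-18.

2029-05-18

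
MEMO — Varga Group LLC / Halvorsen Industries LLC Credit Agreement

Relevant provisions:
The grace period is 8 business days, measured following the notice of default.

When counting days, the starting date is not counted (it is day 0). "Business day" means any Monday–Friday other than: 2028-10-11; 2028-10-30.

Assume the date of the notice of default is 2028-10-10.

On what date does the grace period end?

From Tuesday, 2028-10-10, 8 business days (Oct 12, Oct 13, Oct 16, Oct 17, Oct 18, Oct 19, Oct 20, Oct 23, skipping weekends and the listed holiday on Oct 11) brings us to Monday, 2028-10-23, which is the last day of the grace period.

2028-10-23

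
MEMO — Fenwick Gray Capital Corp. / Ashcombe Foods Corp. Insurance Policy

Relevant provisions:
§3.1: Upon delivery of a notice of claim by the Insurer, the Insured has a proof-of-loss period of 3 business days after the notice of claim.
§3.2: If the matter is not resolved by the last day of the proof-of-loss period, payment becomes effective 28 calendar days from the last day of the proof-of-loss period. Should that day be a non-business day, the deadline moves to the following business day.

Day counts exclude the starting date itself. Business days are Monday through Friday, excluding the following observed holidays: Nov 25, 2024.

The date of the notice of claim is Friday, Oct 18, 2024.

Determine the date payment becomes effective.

Nov 20, 2024

From Friday, Oct 18, 2024, 3 business days (Oct 21, Oct 22, Oct 23, skipping weekends) brings us to Wednesday, Oct 23, 2024, which is the last day of the proof-of-loss period.
The date payment becomes effective: 28 calendar days after Oct 23, 2024 is Nov 20, 2024. Nov 20, 2024 is a Wednesday and is not a listed holiday, so no roll-forward applies.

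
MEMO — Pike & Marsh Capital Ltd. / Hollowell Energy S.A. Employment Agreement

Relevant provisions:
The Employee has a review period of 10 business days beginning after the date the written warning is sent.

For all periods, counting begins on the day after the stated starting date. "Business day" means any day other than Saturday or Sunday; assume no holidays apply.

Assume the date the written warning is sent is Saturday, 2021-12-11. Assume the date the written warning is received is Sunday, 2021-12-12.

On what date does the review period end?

The last day of the review period: 10 business days after Saturday, 2021-12-11, skipping weekends — Dec 13, Dec 14, Dec 15, Dec 16, Dec 17, Dec 20, Dec 21, Dec 22, Dec 23, Dec 24 — lands on Friday, 2021-12-24.

2021-12-24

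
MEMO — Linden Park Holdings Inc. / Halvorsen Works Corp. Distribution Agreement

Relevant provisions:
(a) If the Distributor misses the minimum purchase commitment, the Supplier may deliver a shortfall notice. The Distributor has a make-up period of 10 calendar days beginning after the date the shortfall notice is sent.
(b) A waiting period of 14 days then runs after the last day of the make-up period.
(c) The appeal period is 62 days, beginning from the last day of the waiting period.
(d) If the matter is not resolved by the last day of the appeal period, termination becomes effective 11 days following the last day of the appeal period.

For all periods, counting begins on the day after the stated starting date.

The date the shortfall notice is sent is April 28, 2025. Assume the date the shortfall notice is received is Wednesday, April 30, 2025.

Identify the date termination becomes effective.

Adding 10 calendar days to April 28, 2025 gives May 8, 2025, which is the last day of the make-up period.
The last day of the waiting period: 14 calendar days after May 8, 2025 is May 22, 2025.
The last day of the appeal period: 62 calendar days after May 22, 2025 is July 23, 2025.
The date termination becomes effective: July 23, 2025 + 11 days = August 3, 2025.

August 3, 2025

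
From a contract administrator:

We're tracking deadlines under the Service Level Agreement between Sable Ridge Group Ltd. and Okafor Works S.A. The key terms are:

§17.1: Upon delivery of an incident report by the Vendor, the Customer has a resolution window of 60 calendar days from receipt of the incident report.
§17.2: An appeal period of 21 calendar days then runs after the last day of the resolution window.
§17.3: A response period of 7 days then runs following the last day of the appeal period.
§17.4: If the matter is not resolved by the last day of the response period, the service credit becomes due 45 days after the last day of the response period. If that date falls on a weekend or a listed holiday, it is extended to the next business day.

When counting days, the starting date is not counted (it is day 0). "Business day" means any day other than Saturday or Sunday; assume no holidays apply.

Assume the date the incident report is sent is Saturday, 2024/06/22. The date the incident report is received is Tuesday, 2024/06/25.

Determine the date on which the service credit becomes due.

2024/11/05

The last day of the resolution window: 60 calendar days after 2024/06/25 is 2024/08/24.
Adding 21 calendar days to 2024/08/24 gives 2024/09/14, which is the last day of the appeal period.
The last day of the response period: 2024/09/14 + 7 days = 2024/09/21.
The date on which the service credit becomes due: 45 calendar days after 2024/09/21 is 2024/11/05. 2024/11/05 is a Tuesday, so no roll-forward applies.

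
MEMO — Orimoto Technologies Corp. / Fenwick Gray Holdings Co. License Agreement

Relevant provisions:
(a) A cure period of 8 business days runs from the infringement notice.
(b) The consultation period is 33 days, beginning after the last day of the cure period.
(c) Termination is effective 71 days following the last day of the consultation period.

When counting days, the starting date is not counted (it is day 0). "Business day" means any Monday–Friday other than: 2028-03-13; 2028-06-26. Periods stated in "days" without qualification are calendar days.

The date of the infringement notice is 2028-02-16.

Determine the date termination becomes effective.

The last day of the cure period: 8 business days after Wednesday, 2028-02-16, skipping weekends — Feb 17, Feb 18, Feb 21, Feb 22, Feb 23, Feb 24, Feb 25, Feb 28 — lands on Monday, 2028-02-28.
The last day of the consultation period: 2028-02-28 + 33 days = 2028-04-01.
The date termination becomes effective: 71 calendar days after 2028-04-01 is 2028-06-11.

2028-06-11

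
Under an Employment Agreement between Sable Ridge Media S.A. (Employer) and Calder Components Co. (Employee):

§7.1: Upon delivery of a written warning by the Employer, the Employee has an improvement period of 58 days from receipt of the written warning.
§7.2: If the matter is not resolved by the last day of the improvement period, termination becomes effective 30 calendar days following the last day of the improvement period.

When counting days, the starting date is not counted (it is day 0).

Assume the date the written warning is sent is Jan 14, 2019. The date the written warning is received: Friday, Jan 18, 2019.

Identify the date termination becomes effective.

The last day of the improvement period: Jan 18, 2019 + 58 days = Mar 17, 2019.
The date termination becomes effective: 30 calendar days after Mar 17, 2019 is Apr 16, 2019.

Apr 16, 2019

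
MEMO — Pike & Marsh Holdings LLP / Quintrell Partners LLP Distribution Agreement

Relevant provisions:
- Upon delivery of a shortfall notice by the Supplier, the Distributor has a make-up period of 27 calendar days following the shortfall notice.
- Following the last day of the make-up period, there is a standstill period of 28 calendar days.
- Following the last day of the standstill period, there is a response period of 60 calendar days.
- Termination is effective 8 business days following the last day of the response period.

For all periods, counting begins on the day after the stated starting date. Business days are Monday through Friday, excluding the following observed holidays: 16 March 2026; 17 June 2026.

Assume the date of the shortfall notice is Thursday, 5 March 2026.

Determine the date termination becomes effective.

8 July 2026

The last day of the make-up period: 27 calendar days after 5 March 2026 is 1 April 2026.
The last day of the standstill period: 28 calendar days after 1 April 2026 is 29 April 2026.
The last day of the response period: 60 calendar days after 29 April 2026 is 28 June 2026.
The date termination becomes effective: counting 8 business days from Sunday, 28 June 2026 (Jun 29, Jun 30, Jul 1, Jul 2, Jul 3, Jul 6, Jul 7, Jul 8, skipping weekends) reaches Wednesday, 8 July 2026.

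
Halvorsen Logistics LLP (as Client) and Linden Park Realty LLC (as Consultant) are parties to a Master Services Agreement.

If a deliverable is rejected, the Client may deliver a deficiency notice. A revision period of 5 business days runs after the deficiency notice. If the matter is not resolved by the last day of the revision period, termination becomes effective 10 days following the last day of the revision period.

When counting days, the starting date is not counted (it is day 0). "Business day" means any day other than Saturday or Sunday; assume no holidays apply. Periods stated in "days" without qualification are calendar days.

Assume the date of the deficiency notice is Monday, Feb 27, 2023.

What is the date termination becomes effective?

From Monday, Feb 27, 2023, 5 business days (Feb 28, Mar 1, Mar 2, Mar 3, Mar 6, skipping weekends) brings us to Monday, Mar 6, 2023, which is the last day of the revision period.
The date termination becomes effective: 10 calendar days after Mar 6, 2023 is Mar 16, 2023.

Mar 16, 2023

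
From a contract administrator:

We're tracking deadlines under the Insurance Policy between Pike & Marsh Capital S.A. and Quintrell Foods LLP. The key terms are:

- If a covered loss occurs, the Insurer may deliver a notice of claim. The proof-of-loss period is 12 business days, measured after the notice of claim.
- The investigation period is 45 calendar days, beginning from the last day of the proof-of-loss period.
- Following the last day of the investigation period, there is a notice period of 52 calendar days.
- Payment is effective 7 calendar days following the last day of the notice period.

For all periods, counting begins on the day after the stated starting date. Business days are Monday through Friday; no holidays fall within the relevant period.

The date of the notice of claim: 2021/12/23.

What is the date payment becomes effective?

2022/04/24

The last day of the proof-of-loss period: counting 12 business days from Thursday, 2021/12/23 (Dec 24, Dec 27, Dec 28, Dec 29, …, Jan 6, Jan 7, Jan 10, skipping weekends) reaches Monday, 2022/01/10.
The last day of the investigation period: 45 calendar days after 2022/01/10 is 2022/02/24.
The last day of the notice period: 52 calendar days after 2022/02/24 is 2022/04/17.
Adding 7 calendar days to 2022/04/17 gives 2022/04/24, which is the date payment becomes effective.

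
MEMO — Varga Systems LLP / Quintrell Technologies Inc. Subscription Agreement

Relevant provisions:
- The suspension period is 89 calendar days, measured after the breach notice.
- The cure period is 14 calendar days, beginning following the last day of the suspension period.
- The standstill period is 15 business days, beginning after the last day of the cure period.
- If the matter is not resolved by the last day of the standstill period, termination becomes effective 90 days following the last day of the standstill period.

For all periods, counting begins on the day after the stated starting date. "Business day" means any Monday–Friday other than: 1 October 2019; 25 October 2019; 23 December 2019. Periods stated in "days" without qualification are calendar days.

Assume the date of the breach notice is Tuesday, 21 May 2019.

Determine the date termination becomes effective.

The last day of the suspension period: 21 May 2019 + 89 days = 18 August 2019.
The last day of the cure period: 14 calendar days after 18 August 2019 is 1 September 2019.
From Sunday, 1 September 2019, 15 business days (Sep 2, Sep 3, Sep 4, Sep 5, …, Sep 18, Sep 19, Sep 20, skipping weekends) brings us to Friday, 20 September 2019, which is the last day of the standstill period.
The date termination becomes effective: 20 September 2019 + 90 days = 19 December 2019.

19 December 2019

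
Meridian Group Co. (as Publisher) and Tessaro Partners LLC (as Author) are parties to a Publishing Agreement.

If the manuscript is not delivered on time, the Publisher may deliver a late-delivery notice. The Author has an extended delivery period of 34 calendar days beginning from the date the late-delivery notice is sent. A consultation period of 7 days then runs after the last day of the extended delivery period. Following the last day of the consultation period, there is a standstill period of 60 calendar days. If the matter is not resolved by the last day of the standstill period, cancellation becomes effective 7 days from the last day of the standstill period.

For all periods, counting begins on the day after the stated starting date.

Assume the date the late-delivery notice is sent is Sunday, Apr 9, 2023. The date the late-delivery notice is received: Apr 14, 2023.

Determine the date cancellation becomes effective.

Adding 34 calendar days to Apr 9, 2023 gives May 13, 2023, which is the last day of the extended delivery period.
The last day of the consultation period: 7 calendar days after May 13, 2023 is May 20, 2023.
The last day of the standstill period: May 20, 2023 + 60 days = Jul 19, 2023.
The date cancellation becomes effective: Jul 19, 2023 + 7 days = Jul 26, 2023.

Jul 26, 2023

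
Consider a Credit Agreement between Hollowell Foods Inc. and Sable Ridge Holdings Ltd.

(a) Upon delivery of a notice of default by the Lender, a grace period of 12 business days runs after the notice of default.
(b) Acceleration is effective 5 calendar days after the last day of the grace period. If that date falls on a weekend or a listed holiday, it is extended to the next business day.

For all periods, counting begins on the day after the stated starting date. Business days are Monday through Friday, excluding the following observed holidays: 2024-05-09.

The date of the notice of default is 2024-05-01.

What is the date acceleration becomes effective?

The last day of the grace period: 12 business days after Wednesday, 2024-05-01, skipping weekends and the listed holiday on May 9 — May 2, May 3, May 6, May 7, …, May 16, May 17, May 20 — lands on Monday, 2024-05-20.
Adding 5 calendar days to 2024-05-20 gives 2024-05-25, which is the date acceleration becomes effective. That falls on a Saturday, so it rolls to the next business day, Monday, 2024-05-27.

2024-05-27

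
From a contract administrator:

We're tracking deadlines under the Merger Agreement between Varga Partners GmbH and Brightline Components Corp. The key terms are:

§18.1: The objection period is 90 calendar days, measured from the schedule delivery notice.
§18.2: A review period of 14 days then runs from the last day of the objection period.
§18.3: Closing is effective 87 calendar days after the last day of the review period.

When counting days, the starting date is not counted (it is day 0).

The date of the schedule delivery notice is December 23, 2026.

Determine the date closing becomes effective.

July 2, 2027

The last day of the objection period: December 23, 2026 + 90 days = March 23, 2027.
The last day of the review period: March 23, 2027 + 14 days = April 6, 2027.
Adding 87 calendar days to April 6, 2027 gives July 2, 2027, which is the date closing becomes effective.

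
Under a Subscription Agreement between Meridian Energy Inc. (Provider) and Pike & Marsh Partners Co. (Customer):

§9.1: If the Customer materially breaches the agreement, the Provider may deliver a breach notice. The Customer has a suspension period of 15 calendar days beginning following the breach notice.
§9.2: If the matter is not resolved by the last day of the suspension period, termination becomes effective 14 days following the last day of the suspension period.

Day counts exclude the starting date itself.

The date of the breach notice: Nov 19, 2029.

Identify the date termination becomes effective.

The last day of the suspension period: 15 calendar days after Nov 19, 2029 is Dec 4, 2029.
The date termination becomes effective: Dec 4, 2029 + 14 days = Dec 18, 2029.

Dec 18, 2029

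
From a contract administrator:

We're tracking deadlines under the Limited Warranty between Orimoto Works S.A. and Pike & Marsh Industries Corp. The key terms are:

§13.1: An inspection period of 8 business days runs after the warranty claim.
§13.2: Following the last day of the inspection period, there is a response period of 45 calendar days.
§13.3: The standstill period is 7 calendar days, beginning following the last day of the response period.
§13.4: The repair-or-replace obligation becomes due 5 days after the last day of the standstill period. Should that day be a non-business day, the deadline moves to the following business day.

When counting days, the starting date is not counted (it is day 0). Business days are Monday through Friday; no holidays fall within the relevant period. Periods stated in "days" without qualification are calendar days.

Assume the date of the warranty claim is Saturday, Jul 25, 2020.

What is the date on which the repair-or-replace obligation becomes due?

Oct 1, 2020

From Saturday, Jul 25, 2020, 8 business days (Jul 27, Jul 28, Jul 29, Jul 30, Jul 31, Aug 3, Aug 4, Aug 5, skipping weekends) brings us to Wednesday, Aug 5, 2020, which is the last day of the inspection period.
The last day of the response period: Aug 5, 2020 + 45 days = Sep 19, 2020.
The last day of the standstill period: Sep 19, 2020 + 7 days = Sep 26, 2020.
The date on which the repair-or-replace obligation becomes due: Sep 26, 2020 + 5 days = Oct 1, 2020. Oct 1, 2020 is a Thursday, so no roll-forward applies.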